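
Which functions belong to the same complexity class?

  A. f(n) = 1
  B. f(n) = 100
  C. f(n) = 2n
A and B

Examining each function:
  A. 1 is O(1)
  B. 100 is O(1)
  C. 2n is O(n)

Functions A and B both have the same complexity class.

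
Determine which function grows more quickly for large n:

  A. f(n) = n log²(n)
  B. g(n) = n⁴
B

f(n) = n log²(n) is O(n log² n), while g(n) = n⁴ is O(n⁴).
Since O(n⁴) grows faster than O(n log² n), g(n) dominates.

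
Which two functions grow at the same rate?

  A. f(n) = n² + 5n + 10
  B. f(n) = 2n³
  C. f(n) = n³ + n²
B and C

Examining each function:
  A. n² + 5n + 10 is O(n²)
  B. 2n³ is O(n³)
  C. n³ + n² is O(n³)

Functions B and C both have the same complexity class.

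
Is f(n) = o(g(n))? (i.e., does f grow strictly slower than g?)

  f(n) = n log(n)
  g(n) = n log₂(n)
False

f(n) = n log(n) is O(n log n), and g(n) = n log₂(n) is O(n log n).
Since they have the same growth rate, f(n) = o(g(n)) is false.
(f = o(g) requires f to grow strictly slower, not equal.)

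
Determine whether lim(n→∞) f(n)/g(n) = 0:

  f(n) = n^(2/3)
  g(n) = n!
True

f(n) = n^(2/3) is O(n^(2/3)), and g(n) = n! is O(n!).
Since O(n^(2/3)) grows strictly slower than O(n!), f(n) = o(g(n)) is true.
This means lim(n→∞) f(n)/g(n) = 0.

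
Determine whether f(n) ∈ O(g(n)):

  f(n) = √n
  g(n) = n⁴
True

f(n) = √n is O(√n), and g(n) = n⁴ is O(n⁴).
Since O(√n) ⊆ O(n⁴) (f grows no faster than g), f(n) = O(g(n)) is true.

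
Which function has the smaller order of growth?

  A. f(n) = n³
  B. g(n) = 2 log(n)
B

f(n) = n³ is O(n³), while g(n) = 2 log(n) is O(log n).
Since O(log n) grows slower than O(n³), g(n) is dominated.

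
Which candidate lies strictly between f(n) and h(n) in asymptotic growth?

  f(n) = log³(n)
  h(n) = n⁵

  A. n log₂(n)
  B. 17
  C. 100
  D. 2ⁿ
A

We need g(n) with log³(n) = o(g(n)) and g(n) = o(n⁵), i.e. O(log³ n) ≺ g ≺ O(n⁵).
Check each option:
  A. n log₂(n) — O(n log n) is strictly between O(log³ n) and O(n⁵) ✓
  B. 17 — O(1) does not grow strictly faster than f(n)
  C. 100 — O(1) does not grow strictly faster than f(n)
  D. 2ⁿ — O(2ⁿ) does not grow strictly slower than h(n)

Only option A (n log₂(n)) lies strictly between.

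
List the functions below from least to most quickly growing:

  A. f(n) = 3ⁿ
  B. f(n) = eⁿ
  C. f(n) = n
C < B < A

Comparing growth rates:
C = n is O(n)
B = eⁿ is O(eⁿ)
A = 3ⁿ is O(3ⁿ)

Therefore, the order from slowest to fastest is: C < B < A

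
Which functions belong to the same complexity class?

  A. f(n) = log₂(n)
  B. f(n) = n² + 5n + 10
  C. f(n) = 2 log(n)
A and C

Examining each function:
  A. log₂(n) is O(log n)
  B. n² + 5n + 10 is O(n²)
  C. 2 log(n) is O(log n)

Functions A and C both have the same complexity class.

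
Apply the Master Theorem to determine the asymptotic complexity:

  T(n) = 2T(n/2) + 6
Θ(n)

Master Theorem: a = 2, b = 2, f(n) = 6.
Compute the critical exponent d = log₂(2) = 1.
Compare f(n) = Θ(1) against n^d:
  k = 0 < d = 1, so f(n) = O(n^(d-ε)) — Case 1.
  The recursion cost dominates: T(n) = Θ(n^d) = Θ(n).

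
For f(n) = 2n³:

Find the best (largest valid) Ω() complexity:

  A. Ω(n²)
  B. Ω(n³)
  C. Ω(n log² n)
B

f(n) = 2n³ is Ω(n³).
All listed options are valid Big-Ω bounds (lower bounds),
but Ω(n³) is the tightest (largest valid bound).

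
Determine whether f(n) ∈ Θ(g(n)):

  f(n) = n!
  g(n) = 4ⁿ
False

f(n) = n! is O(n!), and g(n) = 4ⁿ is O(4ⁿ).
Since they have different growth rates, f(n) = Θ(g(n)) is false.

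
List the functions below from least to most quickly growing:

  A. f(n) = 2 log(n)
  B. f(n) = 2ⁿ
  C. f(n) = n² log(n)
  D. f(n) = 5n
A < D < C < B

Comparing growth rates:
A = 2 log(n) is O(log n)
D = 5n is O(n)
C = n² log(n) is O(n² log n)
B = 2ⁿ is O(2ⁿ)

Therefore, the order from slowest to fastest is: A < D < C < B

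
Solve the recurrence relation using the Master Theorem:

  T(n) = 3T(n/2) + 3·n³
Θ(n³)

Master Theorem: a = 3, b = 2, f(n) = 3·n³.
Compute the critical exponent d = log₂(3) = 1.585.
Compare f(n) = Θ(n³) against n^d:
  k = 3 > d = 1.585, so f(n) = Ω(n^(d+ε)) — Case 3.
  Regularity: a·(n/b)^3/n^3 = a/b^3 = 3/8 < 1 ✓.
  The top-level work dominates: T(n) = Θ(f(n)) = Θ(n³).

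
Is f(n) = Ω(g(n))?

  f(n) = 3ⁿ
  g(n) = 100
True

f(n) = 3ⁿ is O(3ⁿ), and g(n) = 100 is O(1).
Since O(3ⁿ) grows at least as fast as O(1), f(n) = Ω(g(n)) is true.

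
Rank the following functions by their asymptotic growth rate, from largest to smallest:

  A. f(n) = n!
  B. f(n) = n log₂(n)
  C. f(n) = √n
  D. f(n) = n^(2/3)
A > B > D > C

Comparing growth rates:
A = n! is O(n!)
B = n log₂(n) is O(n log n)
D = n^(2/3) is O(n^(2/3))
C = √n is O(√n)

Therefore, the order from fastest to slowest is: A > B > D > C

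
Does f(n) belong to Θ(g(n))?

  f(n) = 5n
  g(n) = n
True

f(n) = 5n and g(n) = n are both O(n).
Since they have the same asymptotic growth rate, f(n) = Θ(g(n)) is true.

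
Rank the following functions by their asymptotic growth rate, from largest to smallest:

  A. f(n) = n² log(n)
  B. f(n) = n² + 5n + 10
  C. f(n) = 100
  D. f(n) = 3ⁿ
D > A > B > C

Comparing growth rates:
D = 3ⁿ is O(3ⁿ)
A = n² log(n) is O(n² log n)
B = n² + 5n + 10 is O(n²)
C = 100 is O(1)

Therefore, the order from fastest to slowest is: D > A > B > C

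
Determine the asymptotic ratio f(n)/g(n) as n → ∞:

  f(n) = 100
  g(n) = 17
100/17

Since 100 and 17 have the same growth rate (O(1)),
the ratio converges to a constant: 100/17.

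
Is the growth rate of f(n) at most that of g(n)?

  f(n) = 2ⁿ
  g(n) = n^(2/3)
False

f(n) = 2ⁿ is O(2ⁿ), and g(n) = n^(2/3) is O(n^(2/3)).
Since O(2ⁿ) grows faster than O(n^(2/3)), f(n) = O(g(n)) is false.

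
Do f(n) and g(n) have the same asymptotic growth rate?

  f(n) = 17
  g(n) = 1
True

f(n) = 17 and g(n) = 1 are both O(1).
Since they have the same asymptotic growth rate, f(n) = Θ(g(n)) is true.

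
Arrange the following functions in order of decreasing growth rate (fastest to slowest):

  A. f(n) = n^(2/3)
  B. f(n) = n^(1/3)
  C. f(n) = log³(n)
A > B > C

Comparing growth rates:
A = n^(2/3) is O(n^(2/3))
B = n^(1/3) is O(n^(1/3))
C = log³(n) is O(log³ n)

Therefore, the order from fastest to slowest is: A > B > C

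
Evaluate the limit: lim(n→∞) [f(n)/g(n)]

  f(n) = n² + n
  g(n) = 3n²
1/3

Since n² + n and 3n² have the same growth rate (O(n²)),
the ratio converges to a constant: 1/3.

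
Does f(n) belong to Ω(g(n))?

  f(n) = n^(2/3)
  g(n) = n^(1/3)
True

f(n) = n^(2/3) is O(n^(2/3)), and g(n) = n^(1/3) is O(n^(1/3)).
Since O(n^(2/3)) grows at least as fast as O(n^(1/3)), f(n) = Ω(g(n)) is true.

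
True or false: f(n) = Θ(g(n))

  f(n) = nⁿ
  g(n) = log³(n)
False

f(n) = nⁿ is O(nⁿ), and g(n) = log³(n) is O(log³ n).
Since they have different growth rates, f(n) = Θ(g(n)) is false.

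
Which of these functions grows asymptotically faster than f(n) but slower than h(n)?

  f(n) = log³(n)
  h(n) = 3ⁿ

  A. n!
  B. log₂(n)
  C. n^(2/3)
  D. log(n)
C

We need g(n) with log³(n) = o(g(n)) and g(n) = o(3ⁿ), i.e. O(log³ n) ≺ g ≺ O(3ⁿ).
Check each option:
  A. n! — O(n!) does not grow strictly slower than h(n)
  B. log₂(n) — O(log n) does not grow strictly faster than f(n)
  C. n^(2/3) — O(n^(2/3)) is strictly between O(log³ n) and O(3ⁿ) ✓
  D. log(n) — O(log n) does not grow strictly faster than f(n)

Only option C (n^(2/3)) lies strictly between.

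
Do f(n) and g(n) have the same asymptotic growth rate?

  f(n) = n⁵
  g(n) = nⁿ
False

f(n) = n⁵ is O(n⁵), and g(n) = nⁿ is O(nⁿ).
Since they have different growth rates, f(n) = Θ(g(n)) is false.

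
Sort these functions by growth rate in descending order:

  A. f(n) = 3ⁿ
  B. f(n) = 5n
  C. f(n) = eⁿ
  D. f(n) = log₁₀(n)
A > C > B > D

Comparing growth rates:
A = 3ⁿ is O(3ⁿ)
C = eⁿ is O(eⁿ)
B = 5n is O(n)
D = log₁₀(n) is O(log n)

Therefore, the order from fastest to slowest is: A > C > B > D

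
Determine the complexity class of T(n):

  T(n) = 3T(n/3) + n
Θ(n log n)

Master Theorem: a = 3, b = 3, f(n) = n.
Compute the critical exponent d = log₃(3) = 1.
Compare f(n) = Θ(n) against n^d:
  k = 1 = d, so f(n) = Θ(n^d) — Case 2.
  Work is balanced across levels: T(n) = Θ(n^d log n) = Θ(n log n).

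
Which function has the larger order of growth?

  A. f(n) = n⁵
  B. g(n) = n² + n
A

f(n) = n⁵ is O(n⁵), while g(n) = n² + n is O(n²).
Since O(n⁵) grows faster than O(n²), f(n) dominates.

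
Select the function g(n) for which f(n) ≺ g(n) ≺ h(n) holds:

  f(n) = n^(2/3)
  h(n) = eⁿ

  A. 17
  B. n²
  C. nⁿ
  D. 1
B

We need g(n) with n^(2/3) = o(g(n)) and g(n) = o(eⁿ), i.e. O(n^(2/3)) ≺ g ≺ O(eⁿ).
Check each option:
  A. 17 — O(1) does not grow strictly faster than f(n)
  B. n² — O(n²) is strictly between O(n^(2/3)) and O(eⁿ) ✓
  C. nⁿ — O(nⁿ) does not grow strictly slower than h(n)
  D. 1 — O(1) does not grow strictly faster than f(n)

Only option B (n²) lies strictly between.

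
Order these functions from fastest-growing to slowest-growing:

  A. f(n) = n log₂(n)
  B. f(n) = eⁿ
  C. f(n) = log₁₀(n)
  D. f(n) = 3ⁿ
D > B > A > C

Comparing growth rates:
D = 3ⁿ is O(3ⁿ)
B = eⁿ is O(eⁿ)
A = n log₂(n) is O(n log n)
C = log₁₀(n) is O(log n)

Therefore, the order from fastest to slowest is: D > B > A > C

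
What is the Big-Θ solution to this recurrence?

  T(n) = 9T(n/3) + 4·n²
Θ(n² log n)

Master Theorem: a = 9, b = 3, f(n) = 4·n².
Compute the critical exponent d = log₃(9) = 2.
Compare f(n) = Θ(n²) against n^d:
  k = 2 = d, so f(n) = Θ(n^d) — Case 2.
  Work is balanced across levels: T(n) = Θ(n^d log n) = Θ(n² log n).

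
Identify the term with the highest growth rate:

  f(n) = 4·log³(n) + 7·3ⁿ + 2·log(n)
7·3ⁿ

Looking at each term:
  - 4·log³(n) is O(log³ n)
  - 7·3ⁿ is O(3ⁿ)
  - 2·log(n) is O(log n)

The term 7·3ⁿ (O(3ⁿ)) grows fastest and dominates all others.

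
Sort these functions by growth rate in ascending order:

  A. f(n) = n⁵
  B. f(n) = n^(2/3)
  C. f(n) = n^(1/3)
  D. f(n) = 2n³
C < B < D < A

Comparing growth rates:
C = n^(1/3) is O(n^(1/3))
B = n^(2/3) is O(n^(2/3))
D = 2n³ is O(n³)
A = n⁵ is O(n⁵)

Therefore, the order from slowest to fastest is: C < B < D < A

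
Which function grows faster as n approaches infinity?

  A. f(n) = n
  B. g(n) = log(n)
A

f(n) = n is O(n), while g(n) = log(n) is O(log n).
Since O(n) grows faster than O(log n), f(n) dominates.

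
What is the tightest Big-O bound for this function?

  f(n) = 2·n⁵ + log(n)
O(n⁵)

The dominant term in 2·n⁵ + log(n) is 2·n⁵, which is Θ(n⁵).
Lower-order terms (log(n)) are asymptotically negligible.
Constants are absorbed, so the tightest bound is O(n⁵).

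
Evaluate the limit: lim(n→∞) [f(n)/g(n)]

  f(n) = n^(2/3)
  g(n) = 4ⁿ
0

Since n^(2/3) (O(n^(2/3))) grows slower than 4ⁿ (O(4ⁿ)),
the ratio f(n)/g(n) → 0 as n → ∞.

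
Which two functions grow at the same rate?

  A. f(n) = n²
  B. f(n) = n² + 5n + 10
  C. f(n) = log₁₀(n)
A and B

Examining each function:
  A. n² is O(n²)
  B. n² + 5n + 10 is O(n²)
  C. log₁₀(n) is O(log n)

Functions A and B both have the same complexity class.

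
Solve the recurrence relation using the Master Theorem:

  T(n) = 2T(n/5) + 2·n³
Θ(n³)

Master Theorem: a = 2, b = 5, f(n) = 2·n³.
Compute the critical exponent d = log₅(2) = 0.431.
Compare f(n) = Θ(n³) against n^d:
  k = 3 > d = 0.431, so f(n) = Ω(n^(d+ε)) — Case 3.
  Regularity: a·(n/b)^3/n^3 = a/b^3 = 2/125 < 1 ✓.
  The top-level work dominates: T(n) = Θ(f(n)) = Θ(n³).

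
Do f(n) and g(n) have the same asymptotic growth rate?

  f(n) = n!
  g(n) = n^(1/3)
False

f(n) = n! is O(n!), and g(n) = n^(1/3) is O(n^(1/3)).
Since they have different growth rates, f(n) = Θ(g(n)) is false.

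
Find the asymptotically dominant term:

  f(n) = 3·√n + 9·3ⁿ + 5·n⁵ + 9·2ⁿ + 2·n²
9·3ⁿ

Looking at each term:
  - 3·√n is O(√n)
  - 9·3ⁿ is O(3ⁿ)
  - 5·n⁵ is O(n⁵)
  - 9·2ⁿ is O(2ⁿ)
  - 2·n² is O(n²)

The term 9·3ⁿ (O(3ⁿ)) grows fastest and dominates all others.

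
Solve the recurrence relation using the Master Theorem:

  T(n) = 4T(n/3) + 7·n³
Θ(n³)

Master Theorem: a = 4, b = 3, f(n) = 7·n³.
Compute the critical exponent d = log₃(4) = 1.262.
Compare f(n) = Θ(n³) against n^d:
  k = 3 > d = 1.262, so f(n) = Ω(n^(d+ε)) — Case 3.
  Regularity: a·(n/b)^3/n^3 = a/b^3 = 4/27 < 1 ✓.
  The top-level work dominates: T(n) = Θ(f(n)) = Θ(n³).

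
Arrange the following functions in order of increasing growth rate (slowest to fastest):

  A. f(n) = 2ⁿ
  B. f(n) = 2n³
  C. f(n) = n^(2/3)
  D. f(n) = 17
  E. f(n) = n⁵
D < C < B < E < A

Comparing growth rates:
D = 17 is O(1)
C = n^(2/3) is O(n^(2/3))
B = 2n³ is O(n³)
E = n⁵ is O(n⁵)
A = 2ⁿ is O(2ⁿ)

Therefore, the order from slowest to fastest is: D < C < B < E < A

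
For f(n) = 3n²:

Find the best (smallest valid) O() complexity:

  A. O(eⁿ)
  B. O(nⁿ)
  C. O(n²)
C

f(n) = 3n² is O(n²).
All listed options are valid Big-O bounds (upper bounds),
but O(n²) is the tightest (smallest valid bound).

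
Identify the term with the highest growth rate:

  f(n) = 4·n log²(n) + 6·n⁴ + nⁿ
nⁿ

Looking at each term:
  - 4·n log²(n) is O(n log² n)
  - 6·n⁴ is O(n⁴)
  - nⁿ is O(nⁿ)

The term nⁿ (O(nⁿ)) grows fastest and dominates all others.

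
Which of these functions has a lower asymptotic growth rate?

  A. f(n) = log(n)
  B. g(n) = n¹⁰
A

f(n) = log(n) is O(log n), while g(n) = n¹⁰ is O(n¹⁰).
Since O(log n) grows slower than O(n¹⁰), f(n) is dominated.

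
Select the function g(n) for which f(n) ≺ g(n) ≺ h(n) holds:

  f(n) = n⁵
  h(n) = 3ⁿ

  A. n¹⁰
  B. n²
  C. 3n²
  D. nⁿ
A

We need g(n) with n⁵ = o(g(n)) and g(n) = o(3ⁿ), i.e. O(n⁵) ≺ g ≺ O(3ⁿ).
Check each option:
  A. n¹⁰ — O(n¹⁰) is strictly between O(n⁵) and O(3ⁿ) ✓
  B. n² — O(n²) does not grow strictly faster than f(n)
  C. 3n² — O(n²) does not grow strictly faster than f(n)
  D. nⁿ — O(nⁿ) does not grow strictly slower than h(n)

Only option A (n¹⁰) lies strictly between.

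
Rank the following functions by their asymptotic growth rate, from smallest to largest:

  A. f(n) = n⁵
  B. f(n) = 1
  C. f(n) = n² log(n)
B < C < A

Comparing growth rates:
B = 1 is O(1)
C = n² log(n) is O(n² log n)
A = n⁵ is O(n⁵)

Therefore, the order from slowest to fastest is: B < C < A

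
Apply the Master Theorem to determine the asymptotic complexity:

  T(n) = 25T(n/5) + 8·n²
Θ(n² log n)

Master Theorem: a = 25, b = 5, f(n) = 8·n².
Compute the critical exponent d = log₅(25) = 2.
Compare f(n) = Θ(n²) against n^d:
  k = 2 = d, so f(n) = Θ(n^d) — Case 2.
  Work is balanced across levels: T(n) = Θ(n^d log n) = Θ(n² log n).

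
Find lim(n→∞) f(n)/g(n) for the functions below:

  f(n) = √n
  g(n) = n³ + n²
0

Since √n (O(√n)) grows slower than n³ + n² (O(n³)),
the ratio f(n)/g(n) → 0 as n → ∞.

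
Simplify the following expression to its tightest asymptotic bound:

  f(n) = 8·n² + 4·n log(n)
Θ(n²)

Order the terms by growth rate: 4·n log(n) ≺ 8·n².
The fastest-growing term 8·n² dominates as n → ∞; dropping its constant factor gives Θ(n²).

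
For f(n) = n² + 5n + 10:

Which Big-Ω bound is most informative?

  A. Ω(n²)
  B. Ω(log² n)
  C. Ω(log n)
A

f(n) = n² + 5n + 10 is Ω(n²).
All listed options are valid Big-Ω bounds (lower bounds),
but Ω(n²) is the tightest (largest valid bound).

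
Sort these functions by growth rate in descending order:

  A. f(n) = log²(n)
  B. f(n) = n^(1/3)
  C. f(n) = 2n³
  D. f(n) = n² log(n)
C > D > B > A

Comparing growth rates:
C = 2n³ is O(n³)
D = n² log(n) is O(n² log n)
B = n^(1/3) is O(n^(1/3))
A = log²(n) is O(log² n)

Therefore, the order from fastest to slowest is: C > D > B > A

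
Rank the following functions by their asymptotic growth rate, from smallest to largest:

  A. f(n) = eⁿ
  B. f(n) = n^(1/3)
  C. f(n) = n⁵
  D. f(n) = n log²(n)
B < D < C < A

Comparing growth rates:
B = n^(1/3) is O(n^(1/3))
D = n log²(n) is O(n log² n)
C = n⁵ is O(n⁵)
A = eⁿ is O(eⁿ)

Therefore, the order from slowest to fastest is: B < D < C < A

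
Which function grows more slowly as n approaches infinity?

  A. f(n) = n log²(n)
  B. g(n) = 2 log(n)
B

f(n) = n log²(n) is O(n log² n), while g(n) = 2 log(n) is O(log n).
Since O(log n) grows slower than O(n log² n), g(n) is dominated.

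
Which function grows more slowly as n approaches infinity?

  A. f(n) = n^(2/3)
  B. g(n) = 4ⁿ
A

f(n) = n^(2/3) is O(n^(2/3)), while g(n) = 4ⁿ is O(4ⁿ).
Since O(n^(2/3)) grows slower than O(4ⁿ), f(n) is dominated.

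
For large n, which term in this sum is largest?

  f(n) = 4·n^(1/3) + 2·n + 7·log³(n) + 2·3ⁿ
2·3ⁿ

Looking at each term:
  - 4·n^(1/3) is O(n^(1/3))
  - 2·n is O(n)
  - 7·log³(n) is O(log³ n)
  - 2·3ⁿ is O(3ⁿ)

The term 2·3ⁿ (O(3ⁿ)) grows fastest and dominates all others.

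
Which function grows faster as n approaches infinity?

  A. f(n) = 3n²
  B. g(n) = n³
B

f(n) = 3n² is O(n²), while g(n) = n³ is O(n³).
Since O(n³) grows faster than O(n²), g(n) dominates.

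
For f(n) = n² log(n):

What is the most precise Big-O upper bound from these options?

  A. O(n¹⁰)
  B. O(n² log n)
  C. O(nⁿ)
B

f(n) = n² log(n) is O(n² log n).
All listed options are valid Big-O bounds (upper bounds),
but O(n² log n) is the tightest (smallest valid bound).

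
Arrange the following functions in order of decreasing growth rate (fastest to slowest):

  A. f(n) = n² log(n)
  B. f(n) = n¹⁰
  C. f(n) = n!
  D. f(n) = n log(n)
C > B > A > D

Comparing growth rates:
C = n! is O(n!)
B = n¹⁰ is O(n¹⁰)
A = n² log(n) is O(n² log n)
D = n log(n) is O(n log n)

Therefore, the order from fastest to slowest is: C > B > A > D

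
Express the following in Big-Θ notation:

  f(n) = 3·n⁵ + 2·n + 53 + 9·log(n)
Θ(n⁵)

Order the terms by growth rate: 53 ≺ 9·log(n) ≺ 2·n ≺ 3·n⁵.
The fastest-growing term 3·n⁵ dominates as n → ∞; dropping its constant factor gives Θ(n⁵).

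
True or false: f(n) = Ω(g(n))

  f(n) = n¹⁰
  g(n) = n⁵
True

f(n) = n¹⁰ is O(n¹⁰), and g(n) = n⁵ is O(n⁵).
Since O(n¹⁰) grows at least as fast as O(n⁵), f(n) = Ω(g(n)) is true.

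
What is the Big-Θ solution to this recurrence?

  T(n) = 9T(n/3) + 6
Θ(n²)

Master Theorem: a = 9, b = 3, f(n) = 6.
Compute the critical exponent d = log₃(9) = 2.
Compare f(n) = Θ(1) against n^d:
  k = 0 < d = 2, so f(n) = O(n^(d-ε)) — Case 1.
  The recursion cost dominates: T(n) = Θ(n^d) = Θ(n²).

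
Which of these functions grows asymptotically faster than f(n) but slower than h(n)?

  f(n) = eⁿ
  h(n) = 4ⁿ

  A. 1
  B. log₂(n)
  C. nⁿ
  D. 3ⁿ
D

We need g(n) with eⁿ = o(g(n)) and g(n) = o(4ⁿ), i.e. O(eⁿ) ≺ g ≺ O(4ⁿ).
Check each option:
  A. 1 — O(1) does not grow strictly faster than f(n)
  B. log₂(n) — O(log n) does not grow strictly faster than f(n)
  C. nⁿ — O(nⁿ) does not grow strictly slower than h(n)
  D. 3ⁿ — O(3ⁿ) is strictly between O(eⁿ) and O(4ⁿ) ✓

Only option D (3ⁿ) lies strictly between.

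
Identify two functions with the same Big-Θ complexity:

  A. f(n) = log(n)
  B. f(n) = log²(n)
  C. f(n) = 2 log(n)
A and C

Examining each function:
  A. log(n) is O(log n)
  B. log²(n) is O(log² n)
  C. 2 log(n) is O(log n)

Functions A and C both have the same complexity class.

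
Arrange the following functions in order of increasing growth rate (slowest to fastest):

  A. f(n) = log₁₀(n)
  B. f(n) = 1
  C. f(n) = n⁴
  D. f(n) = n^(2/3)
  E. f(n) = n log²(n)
B < A < D < E < C

Comparing growth rates:
B = 1 is O(1)
A = log₁₀(n) is O(log n)
D = n^(2/3) is O(n^(2/3))
E = n log²(n) is O(n log² n)
C = n⁴ is O(n⁴)

Therefore, the order from slowest to fastest is: B < A < D < E < C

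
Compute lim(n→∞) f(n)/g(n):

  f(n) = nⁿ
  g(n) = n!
∞

Since nⁿ (O(nⁿ)) grows faster than n! (O(n!)),
the ratio f(n)/g(n) → ∞ as n → ∞.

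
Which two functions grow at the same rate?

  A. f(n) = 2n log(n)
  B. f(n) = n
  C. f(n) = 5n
B and C

Examining each function:
  A. 2n log(n) is O(n log n)
  B. n is O(n)
  C. 5n is O(n)

Functions B and C both have the same complexity class.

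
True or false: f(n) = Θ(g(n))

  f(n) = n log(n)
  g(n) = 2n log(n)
True

f(n) = n log(n) and g(n) = 2n log(n) are both O(n log n).
Since they have the same asymptotic growth rate, f(n) = Θ(g(n)) is true.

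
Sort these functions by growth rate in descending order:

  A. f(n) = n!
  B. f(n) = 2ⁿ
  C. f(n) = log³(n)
A > B > C

Comparing growth rates:
A = n! is O(n!)
B = 2ⁿ is O(2ⁿ)
C = log³(n) is O(log³ n)

Therefore, the order from fastest to slowest is: A > B > C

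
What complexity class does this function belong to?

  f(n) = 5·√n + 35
O(√n)

The dominant term in 5·√n + 35 is 5·√n, which is Θ(√n).
Lower-order terms (35) are asymptotically negligible.
Constants are absorbed, so the tightest bound is O(√n).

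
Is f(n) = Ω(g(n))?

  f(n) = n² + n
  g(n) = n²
True

f(n) = n² + n and g(n) = n² are both O(n²).
Big-Ω permits equal growth rates (f ≥ c·g for some c > 0), so f(n) = Ω(g(n)) is true.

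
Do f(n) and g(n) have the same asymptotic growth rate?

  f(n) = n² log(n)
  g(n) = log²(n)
False

f(n) = n² log(n) is O(n² log n), and g(n) = log²(n) is O(log² n).
Since they have different growth rates, f(n) = Θ(g(n)) is false.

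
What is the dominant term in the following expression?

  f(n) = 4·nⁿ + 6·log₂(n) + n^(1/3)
4·nⁿ

Looking at each term:
  - 4·nⁿ is O(nⁿ)
  - 6·log₂(n) is O(log n)
  - n^(1/3) is O(n^(1/3))

The term 4·nⁿ (O(nⁿ)) grows fastest and dominates all others.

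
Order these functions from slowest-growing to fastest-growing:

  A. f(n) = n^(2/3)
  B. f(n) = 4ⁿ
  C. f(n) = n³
A < C < B

Comparing growth rates:
A = n^(2/3) is O(n^(2/3))
C = n³ is O(n³)
B = 4ⁿ is O(4ⁿ)

Therefore, the order from slowest to fastest is: A < C < B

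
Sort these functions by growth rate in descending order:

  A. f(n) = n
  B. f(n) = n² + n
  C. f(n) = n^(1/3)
B > A > C

Comparing growth rates:
B = n² + n is O(n²)
A = n is O(n)
C = n^(1/3) is O(n^(1/3))

Therefore, the order from fastest to slowest is: B > A > C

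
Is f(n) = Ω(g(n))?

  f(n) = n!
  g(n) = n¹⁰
True

f(n) = n! is O(n!), and g(n) = n¹⁰ is O(n¹⁰).
Since O(n!) grows at least as fast as O(n¹⁰), f(n) = Ω(g(n)) is true.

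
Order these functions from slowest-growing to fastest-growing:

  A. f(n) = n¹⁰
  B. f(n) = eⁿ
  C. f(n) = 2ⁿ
A < C < B

Comparing growth rates:
A = n¹⁰ is O(n¹⁰)
C = 2ⁿ is O(2ⁿ)
B = eⁿ is O(eⁿ)

Therefore, the order from slowest to fastest is: A < C < B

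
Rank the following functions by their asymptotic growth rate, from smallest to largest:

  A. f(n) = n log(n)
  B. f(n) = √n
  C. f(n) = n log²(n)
B < A < C

Comparing growth rates:
B = √n is O(√n)
A = n log(n) is O(n log n)
C = n log²(n) is O(n log² n)

Therefore, the order from slowest to fastest is: B < A < C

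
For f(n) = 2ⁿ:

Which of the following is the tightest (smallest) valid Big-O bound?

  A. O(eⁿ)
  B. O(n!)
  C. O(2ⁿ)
C

f(n) = 2ⁿ is O(2ⁿ).
All listed options are valid Big-O bounds (upper bounds),
but O(2ⁿ) is the tightest (smallest valid bound).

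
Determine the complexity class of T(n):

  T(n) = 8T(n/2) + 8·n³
Θ(n³ log n)

Master Theorem: a = 8, b = 2, f(n) = 8·n³.
Compute the critical exponent d = log₂(8) = 3.
Compare f(n) = Θ(n³) against n^d:
  k = 3 = d, so f(n) = Θ(n^d) — Case 2.
  Work is balanced across levels: T(n) = Θ(n^d log n) = Θ(n³ log n).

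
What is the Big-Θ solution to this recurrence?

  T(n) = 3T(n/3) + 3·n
Θ(n log n)

Master Theorem: a = 3, b = 3, f(n) = 3·n.
Compute the critical exponent d = log₃(3) = 1.
Compare f(n) = Θ(n) against n^d:
  k = 1 = d, so f(n) = Θ(n^d) — Case 2.
  Work is balanced across levels: T(n) = Θ(n^d log n) = Θ(n log n).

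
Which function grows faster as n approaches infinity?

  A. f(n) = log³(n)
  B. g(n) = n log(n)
B

f(n) = log³(n) is O(log³ n), while g(n) = n log(n) is O(n log n).
Since O(n log n) grows faster than O(log³ n), g(n) dominates.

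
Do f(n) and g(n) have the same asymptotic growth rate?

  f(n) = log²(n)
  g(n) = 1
False

f(n) = log²(n) is O(log² n), and g(n) = 1 is O(1).
Since they have different growth rates, f(n) = Θ(g(n)) is false.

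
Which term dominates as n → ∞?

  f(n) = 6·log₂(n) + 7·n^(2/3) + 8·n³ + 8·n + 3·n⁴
3·n⁴

Looking at each term:
  - 6·log₂(n) is O(log n)
  - 7·n^(2/3) is O(n^(2/3))
  - 8·n³ is O(n³)
  - 8·n is O(n)
  - 3·n⁴ is O(n⁴)

The term 3·n⁴ (O(n⁴)) grows fastest and dominates all others.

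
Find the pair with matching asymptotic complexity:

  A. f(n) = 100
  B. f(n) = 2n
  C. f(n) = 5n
B and C

Examining each function:
  A. 100 is O(1)
  B. 2n is O(n)
  C. 5n is O(n)

Functions B and C both have the same complexity class.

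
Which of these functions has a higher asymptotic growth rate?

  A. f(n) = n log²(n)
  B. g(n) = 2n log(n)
A

f(n) = n log²(n) is O(n log² n), while g(n) = 2n log(n) is O(n log n).
Since O(n log² n) grows faster than O(n log n), f(n) dominates.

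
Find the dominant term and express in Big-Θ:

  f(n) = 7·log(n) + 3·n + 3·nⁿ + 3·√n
Θ(nⁿ)

Order the terms by growth rate: 7·log(n) ≺ 3·√n ≺ 3·n ≺ 3·nⁿ.
The fastest-growing term 3·nⁿ dominates as n → ∞; dropping its constant factor gives Θ(nⁿ).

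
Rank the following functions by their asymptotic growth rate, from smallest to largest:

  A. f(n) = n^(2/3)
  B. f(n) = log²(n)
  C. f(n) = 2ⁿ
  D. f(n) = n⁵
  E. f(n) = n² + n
B < A < E < D < C

Comparing growth rates:
B = log²(n) is O(log² n)
A = n^(2/3) is O(n^(2/3))
E = n² + n is O(n²)
D = n⁵ is O(n⁵)
C = 2ⁿ is O(2ⁿ)

Therefore, the order from slowest to fastest is: B < A < E < D < C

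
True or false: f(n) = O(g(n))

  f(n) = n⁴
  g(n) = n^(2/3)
False

f(n) = n⁴ is O(n⁴), and g(n) = n^(2/3) is O(n^(2/3)).
Since O(n⁴) grows faster than O(n^(2/3)), f(n) = O(g(n)) is false.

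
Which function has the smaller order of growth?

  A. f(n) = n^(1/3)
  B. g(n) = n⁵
A

f(n) = n^(1/3) is O(n^(1/3)), while g(n) = n⁵ is O(n⁵).
Since O(n^(1/3)) grows slower than O(n⁵), f(n) is dominated.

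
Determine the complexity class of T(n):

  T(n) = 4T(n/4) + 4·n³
Θ(n³)

Master Theorem: a = 4, b = 4, f(n) = 4·n³.
Compute the critical exponent d = log₄(4) = 1.
Compare f(n) = Θ(n³) against n^d:
  k = 3 > d = 1, so f(n) = Ω(n^(d+ε)) — Case 3.
  Regularity: a·(n/b)^3/n^3 = a/b^3 = 4/64 < 1 ✓.
  The top-level work dominates: T(n) = Θ(f(n)) = Θ(n³).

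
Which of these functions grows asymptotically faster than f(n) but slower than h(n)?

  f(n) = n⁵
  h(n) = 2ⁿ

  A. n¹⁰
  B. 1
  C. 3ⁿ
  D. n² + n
A

We need g(n) with n⁵ = o(g(n)) and g(n) = o(2ⁿ), i.e. O(n⁵) ≺ g ≺ O(2ⁿ).
Check each option:
  A. n¹⁰ — O(n¹⁰) is strictly between O(n⁵) and O(2ⁿ) ✓
  B. 1 — O(1) does not grow strictly faster than f(n)
  C. 3ⁿ — O(3ⁿ) does not grow strictly slower than h(n)
  D. n² + n — O(n²) does not grow strictly faster than f(n)

Only option A (n¹⁰) lies strictly between.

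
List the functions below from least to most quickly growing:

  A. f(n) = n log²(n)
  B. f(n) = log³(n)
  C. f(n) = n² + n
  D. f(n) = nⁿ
B < A < C < D

Comparing growth rates:
B = log³(n) is O(log³ n)
A = n log²(n) is O(n log² n)
C = n² + n is O(n²)
D = nⁿ is O(nⁿ)

Therefore, the order from slowest to fastest is: B < A < C < D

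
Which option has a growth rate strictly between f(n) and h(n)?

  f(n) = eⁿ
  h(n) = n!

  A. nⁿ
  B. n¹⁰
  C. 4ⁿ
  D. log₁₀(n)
C

We need g(n) with eⁿ = o(g(n)) and g(n) = o(n!), i.e. O(eⁿ) ≺ g ≺ O(n!).
Check each option:
  A. nⁿ — O(nⁿ) does not grow strictly slower than h(n)
  B. n¹⁰ — O(n¹⁰) does not grow strictly faster than f(n)
  C. 4ⁿ — O(4ⁿ) is strictly between O(eⁿ) and O(n!) ✓
  D. log₁₀(n) — O(log n) does not grow strictly faster than f(n)

Only option C (4ⁿ) lies strictly between.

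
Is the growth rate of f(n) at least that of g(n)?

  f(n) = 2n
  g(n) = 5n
True

f(n) = 2n and g(n) = 5n are both O(n).
Big-Ω permits equal growth rates (f ≥ c·g for some c > 0), so f(n) = Ω(g(n)) is true.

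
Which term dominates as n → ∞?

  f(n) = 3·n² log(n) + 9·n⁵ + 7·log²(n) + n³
9·n⁵

Looking at each term:
  - 3·n² log(n) is O(n² log n)
  - 9·n⁵ is O(n⁵)
  - 7·log²(n) is O(log² n)
  - n³ is O(n³)

The term 9·n⁵ (O(n⁵)) grows fastest and dominates all others.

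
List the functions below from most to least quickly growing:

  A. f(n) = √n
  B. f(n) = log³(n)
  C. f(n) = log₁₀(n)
A > B > C

Comparing growth rates:
A = √n is O(√n)
B = log³(n) is O(log³ n)
C = log₁₀(n) is O(log n)

Therefore, the order from fastest to slowest is: A > B > C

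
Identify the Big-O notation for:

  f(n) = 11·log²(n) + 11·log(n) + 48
O(log² n)

The dominant term in 11·log²(n) + 11·log(n) + 48 is 11·log²(n), which is Θ(log² n).
Lower-order terms (11·log(n), 48) are asymptotically negligible.
Constants are absorbed, so the tightest bound is O(log² n).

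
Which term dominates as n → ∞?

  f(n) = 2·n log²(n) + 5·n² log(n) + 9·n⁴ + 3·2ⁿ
3·2ⁿ

Looking at each term:
  - 2·n log²(n) is O(n log² n)
  - 5·n² log(n) is O(n² log n)
  - 9·n⁴ is O(n⁴)
  - 3·2ⁿ is O(2ⁿ)

The term 3·2ⁿ (O(2ⁿ)) grows fastest and dominates all others.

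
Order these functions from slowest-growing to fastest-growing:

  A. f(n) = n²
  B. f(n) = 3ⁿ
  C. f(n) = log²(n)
C < A < B

Comparing growth rates:
C = log²(n) is O(log² n)
A = n² is O(n²)
B = 3ⁿ is O(3ⁿ)

Therefore, the order from slowest to fastest is: C < A < B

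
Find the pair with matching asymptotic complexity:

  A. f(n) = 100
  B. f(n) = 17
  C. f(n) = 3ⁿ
A and B

Examining each function:
  A. 100 is O(1)
  B. 17 is O(1)
  C. 3ⁿ is O(3ⁿ)

Functions A and B both have the same complexity class.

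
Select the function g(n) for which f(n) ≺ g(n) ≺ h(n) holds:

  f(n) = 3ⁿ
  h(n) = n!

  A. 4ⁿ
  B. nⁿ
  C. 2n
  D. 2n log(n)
A

We need g(n) with 3ⁿ = o(g(n)) and g(n) = o(n!), i.e. O(3ⁿ) ≺ g ≺ O(n!).
Check each option:
  A. 4ⁿ — O(4ⁿ) is strictly between O(3ⁿ) and O(n!) ✓
  B. nⁿ — O(nⁿ) does not grow strictly slower than h(n)
  C. 2n — O(n) does not grow strictly faster than f(n)
  D. 2n log(n) — O(n log n) does not grow strictly faster than f(n)

Only option A (4ⁿ) lies strictly between.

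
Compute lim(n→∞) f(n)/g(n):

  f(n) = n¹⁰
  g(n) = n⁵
∞

Since n¹⁰ (O(n¹⁰)) grows faster than n⁵ (O(n⁵)),
the ratio f(n)/g(n) → ∞ as n → ∞.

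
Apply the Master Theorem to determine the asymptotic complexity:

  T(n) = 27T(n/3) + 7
Θ(n³)

Master Theorem: a = 27, b = 3, f(n) = 7.
Compute the critical exponent d = log₃(27) = 3.
Compare f(n) = Θ(1) against n^d:
  k = 0 < d = 3, so f(n) = O(n^(d-ε)) — Case 1.
  The recursion cost dominates: T(n) = Θ(n^d) = Θ(n³).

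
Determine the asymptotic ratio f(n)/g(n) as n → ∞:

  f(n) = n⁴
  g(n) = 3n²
∞

Since n⁴ (O(n⁴)) grows faster than 3n² (O(n²)),
the ratio f(n)/g(n) → ∞ as n → ∞.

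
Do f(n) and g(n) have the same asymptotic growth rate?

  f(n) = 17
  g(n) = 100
True

f(n) = 17 and g(n) = 100 are both O(1).
Since they have the same asymptotic growth rate, f(n) = Θ(g(n)) is true.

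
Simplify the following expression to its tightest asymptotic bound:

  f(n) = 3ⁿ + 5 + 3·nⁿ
Θ(nⁿ)

Order the terms by growth rate: 5 ≺ 3ⁿ ≺ 3·nⁿ.
The fastest-growing term 3·nⁿ dominates as n → ∞; dropping its constant factor gives Θ(nⁿ).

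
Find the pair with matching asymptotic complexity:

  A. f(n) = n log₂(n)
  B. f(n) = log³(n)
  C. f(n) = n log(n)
A and C

Examining each function:
  A. n log₂(n) is O(n log n)
  B. log³(n) is O(log³ n)
  C. n log(n) is O(n log n)

Functions A and C both have the same complexity class.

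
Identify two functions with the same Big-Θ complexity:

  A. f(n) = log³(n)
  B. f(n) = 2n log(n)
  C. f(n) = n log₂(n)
B and C

Examining each function:
  A. log³(n) is O(log³ n)
  B. 2n log(n) is O(n log n)
  C. n log₂(n) is O(n log n)

Functions B and C both have the same complexity class.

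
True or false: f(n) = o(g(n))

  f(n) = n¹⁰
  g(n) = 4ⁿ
True

f(n) = n¹⁰ is O(n¹⁰), and g(n) = 4ⁿ is O(4ⁿ).
Since O(n¹⁰) grows strictly slower than O(4ⁿ), f(n) = o(g(n)) is true.
This means lim(n→∞) f(n)/g(n) = 0.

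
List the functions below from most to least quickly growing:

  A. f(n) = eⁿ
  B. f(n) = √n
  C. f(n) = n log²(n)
A > C > B

Comparing growth rates:
A = eⁿ is O(eⁿ)
C = n log²(n) is O(n log² n)
B = √n is O(√n)

Therefore, the order from fastest to slowest is: A > C > B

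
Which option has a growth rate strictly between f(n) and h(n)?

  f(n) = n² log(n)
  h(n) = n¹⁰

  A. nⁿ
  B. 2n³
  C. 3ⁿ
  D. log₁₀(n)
B

We need g(n) with n² log(n) = o(g(n)) and g(n) = o(n¹⁰), i.e. O(n² log n) ≺ g ≺ O(n¹⁰).
Check each option:
  A. nⁿ — O(nⁿ) does not grow strictly slower than h(n)
  B. 2n³ — O(n³) is strictly between O(n² log n) and O(n¹⁰) ✓
  C. 3ⁿ — O(3ⁿ) does not grow strictly slower than h(n)
  D. log₁₀(n) — O(log n) does not grow strictly faster than f(n)

Only option B (2n³) lies strictly between.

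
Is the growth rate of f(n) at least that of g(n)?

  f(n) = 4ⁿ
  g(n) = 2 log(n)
True

f(n) = 4ⁿ is O(4ⁿ), and g(n) = 2 log(n) is O(log n).
Since O(4ⁿ) grows at least as fast as O(log n), f(n) = Ω(g(n)) is true.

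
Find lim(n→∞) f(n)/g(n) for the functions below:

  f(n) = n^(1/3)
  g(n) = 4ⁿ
0

Since n^(1/3) (O(n^(1/3))) grows slower than 4ⁿ (O(4ⁿ)),
the ratio f(n)/g(n) → 0 as n → ∞.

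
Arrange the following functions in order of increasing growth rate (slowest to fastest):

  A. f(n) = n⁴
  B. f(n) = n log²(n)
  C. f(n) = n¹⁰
B < A < C

Comparing growth rates:
B = n log²(n) is O(n log² n)
A = n⁴ is O(n⁴)
C = n¹⁰ is O(n¹⁰)

Therefore, the order from slowest to fastest is: B < A < C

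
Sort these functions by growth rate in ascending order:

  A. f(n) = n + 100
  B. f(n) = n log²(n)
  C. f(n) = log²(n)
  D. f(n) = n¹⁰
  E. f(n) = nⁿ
C < A < B < D < E

Comparing growth rates:
C = log²(n) is O(log² n)
A = n + 100 is O(n)
B = n log²(n) is O(n log² n)
D = n¹⁰ is O(n¹⁰)
E = nⁿ is O(nⁿ)

Therefore, the order from slowest to fastest is: C < A < B < D < E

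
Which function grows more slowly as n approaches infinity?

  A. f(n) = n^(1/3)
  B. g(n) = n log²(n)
A

f(n) = n^(1/3) is O(n^(1/3)), while g(n) = n log²(n) is O(n log² n).
Since O(n^(1/3)) grows slower than O(n log² n), f(n) is dominated.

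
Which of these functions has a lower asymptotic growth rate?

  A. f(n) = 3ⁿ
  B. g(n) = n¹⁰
B

f(n) = 3ⁿ is O(3ⁿ), while g(n) = n¹⁰ is O(n¹⁰).
Since O(n¹⁰) grows slower than O(3ⁿ), g(n) is dominated.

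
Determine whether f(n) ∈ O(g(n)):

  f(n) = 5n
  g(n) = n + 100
True

f(n) = 5n and g(n) = n + 100 are both O(n).
Big-O permits equal growth rates (f ≤ c·g for some c), so f(n) = O(g(n)) is true.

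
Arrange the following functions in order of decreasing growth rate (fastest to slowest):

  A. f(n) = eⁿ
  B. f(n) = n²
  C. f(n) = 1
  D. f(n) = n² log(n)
A > D > B > C

Comparing growth rates:
A = eⁿ is O(eⁿ)
D = n² log(n) is O(n² log n)
B = n² is O(n²)
C = 1 is O(1)

Therefore, the order from fastest to slowest is: A > D > B > C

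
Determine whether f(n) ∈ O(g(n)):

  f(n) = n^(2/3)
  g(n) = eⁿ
True

f(n) = n^(2/3) is O(n^(2/3)), and g(n) = eⁿ is O(eⁿ).
Since O(n^(2/3)) ⊆ O(eⁿ) (f grows no faster than g), f(n) = O(g(n)) is true.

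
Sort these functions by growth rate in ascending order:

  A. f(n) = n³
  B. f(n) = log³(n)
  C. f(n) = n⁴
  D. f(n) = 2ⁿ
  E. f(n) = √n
B < E < A < C < D

Comparing growth rates:
B = log³(n) is O(log³ n)
E = √n is O(√n)
A = n³ is O(n³)
C = n⁴ is O(n⁴)
D = 2ⁿ is O(2ⁿ)

Therefore, the order from slowest to fastest is: B < E < A < C < D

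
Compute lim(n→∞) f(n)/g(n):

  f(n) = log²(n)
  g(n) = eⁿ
0

Since log²(n) (O(log² n)) grows slower than eⁿ (O(eⁿ)),
the ratio f(n)/g(n) → 0 as n → ∞.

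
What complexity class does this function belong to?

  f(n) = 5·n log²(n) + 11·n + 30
O(n log² n)

The dominant term in 5·n log²(n) + 11·n + 30 is 5·n log²(n), which is Θ(n log² n).
Lower-order terms (11·n, 30) are asymptotically negligible.
Constants are absorbed, so the tightest bound is O(n log² n).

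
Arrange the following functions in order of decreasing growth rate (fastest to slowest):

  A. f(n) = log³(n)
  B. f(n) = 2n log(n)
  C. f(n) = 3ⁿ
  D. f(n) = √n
C > B > D > A

Comparing growth rates:
C = 3ⁿ is O(3ⁿ)
B = 2n log(n) is O(n log n)
D = √n is O(√n)
A = log³(n) is O(log³ n)

Therefore, the order from fastest to slowest is: C > B > D > A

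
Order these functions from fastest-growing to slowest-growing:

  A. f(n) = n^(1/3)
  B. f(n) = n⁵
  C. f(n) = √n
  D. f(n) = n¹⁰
D > B > C > A

Comparing growth rates:
D = n¹⁰ is O(n¹⁰)
B = n⁵ is O(n⁵)
C = √n is O(√n)
A = n^(1/3) is O(n^(1/3))

Therefore, the order from fastest to slowest is: D > B > C > A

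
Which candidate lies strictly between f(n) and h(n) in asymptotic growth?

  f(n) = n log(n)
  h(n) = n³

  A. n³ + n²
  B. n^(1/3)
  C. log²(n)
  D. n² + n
D

We need g(n) with n log(n) = o(g(n)) and g(n) = o(n³), i.e. O(n log n) ≺ g ≺ O(n³).
Check each option:
  A. n³ + n² — O(n³) does not grow strictly slower than h(n)
  B. n^(1/3) — O(n^(1/3)) does not grow strictly faster than f(n)
  C. log²(n) — O(log² n) does not grow strictly faster than f(n)
  D. n² + n — O(n²) is strictly between O(n log n) and O(n³) ✓

Only option D (n² + n) lies strictly between.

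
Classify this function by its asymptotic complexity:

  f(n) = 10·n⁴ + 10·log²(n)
O(n⁴)

The dominant term in 10·n⁴ + 10·log²(n) is 10·n⁴, which is Θ(n⁴).
Lower-order terms (10·log²(n)) are asymptotically negligible.
Constants are absorbed, so the tightest bound is O(n⁴).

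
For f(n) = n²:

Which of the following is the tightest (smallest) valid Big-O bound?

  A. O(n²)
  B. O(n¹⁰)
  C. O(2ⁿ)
A

f(n) = n² is O(n²).
All listed options are valid Big-O bounds (upper bounds),
but O(n²) is the tightest (smallest valid bound).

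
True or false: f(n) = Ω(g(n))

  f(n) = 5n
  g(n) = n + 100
True

f(n) = 5n and g(n) = n + 100 are both O(n).
Big-Ω permits equal growth rates (f ≥ c·g for some c > 0), so f(n) = Ω(g(n)) is true.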